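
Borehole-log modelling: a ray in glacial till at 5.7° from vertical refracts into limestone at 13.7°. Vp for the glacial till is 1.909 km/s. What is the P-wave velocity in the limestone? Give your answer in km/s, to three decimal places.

sin 5.7° = 0.0993; sin 13.7° = 0.2368.
V₂ = V₁·(sin θ₂/sin θ₁) = 1.909·(0.2368/0.0993) = 4.552 km/s.

4.552 km/s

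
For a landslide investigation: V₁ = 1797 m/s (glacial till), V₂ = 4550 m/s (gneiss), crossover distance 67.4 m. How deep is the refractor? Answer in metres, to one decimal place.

22.2 m

x_cross = 2h·√((V₂+V₁)/(V₂−V₁)) → h = x_cross / (2·√((V₂+V₁)/(V₂−V₁))).
√((V₂+V₁)/(V₂−V₁)) = √((4550+1797)/(4550−1797)) = 1.5184.
h = 67.4 / (2·1.5184) = 22.19 m.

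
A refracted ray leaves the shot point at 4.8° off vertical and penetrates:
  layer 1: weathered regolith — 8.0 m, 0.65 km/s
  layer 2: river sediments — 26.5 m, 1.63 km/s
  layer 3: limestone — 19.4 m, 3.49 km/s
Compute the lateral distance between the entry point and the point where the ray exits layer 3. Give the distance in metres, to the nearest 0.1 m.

16.1 m

Apply Snell's law at each interface; in layer i the horizontal offset is hᵢ·tan θᵢ.
Layer 1: θ = 4.80°; offset = 8.0·tan 4.80° = 0.672 m.
Layer 2: sin θ = 1.63·sin 4.8°/0.65 = 0.2098, θ = 12.11°; offset = 26.5·tan 12.11° = 5.687 m.
Layer 3: sin θ = 3.49·sin 4.8°/0.65 = 0.4493, θ = 26.70°; offset = 19.4·tan 26.70° = 9.756 m.
Summing the layer offsets gives 16.115 m.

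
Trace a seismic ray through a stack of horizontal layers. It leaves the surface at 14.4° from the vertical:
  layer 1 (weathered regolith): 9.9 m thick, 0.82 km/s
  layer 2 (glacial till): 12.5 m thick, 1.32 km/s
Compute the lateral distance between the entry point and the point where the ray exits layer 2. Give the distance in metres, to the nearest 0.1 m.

8.0 m

Ray parameter p = sin 14.4° / 0.82 km/s = 3.0328e-01 s/km.
Layer 1: θ = 14.40°; offset = 9.9·tan 14.40° = 2.542 m.
Layer 2: sin θ = p·1.32 = 0.4003 → θ = 23.60°; offset = 12.5·tan 23.60° = 5.461 m.
Total horizontal offset = 8.003 m.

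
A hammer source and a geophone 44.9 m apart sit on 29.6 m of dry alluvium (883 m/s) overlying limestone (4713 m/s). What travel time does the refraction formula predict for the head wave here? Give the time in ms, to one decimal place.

75.4 ms

t = x/V₂ + 2h·√(V₂²−V₁²)/(V₁V₂).
√(V₂²−V₁²) = √(4713²−883²) = 4629.5 m/s; delay term = 2·29.6·4629.5/(883·4713) = 0.06586 s.
t = 44.9/4713 + 0.06586 = 0.07538 s.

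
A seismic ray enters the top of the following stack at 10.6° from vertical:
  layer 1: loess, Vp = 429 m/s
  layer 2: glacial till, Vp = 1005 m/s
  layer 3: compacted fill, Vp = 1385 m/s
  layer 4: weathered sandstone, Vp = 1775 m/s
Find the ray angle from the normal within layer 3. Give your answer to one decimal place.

36.4°

Ray parameter p = sin 10.6° / 429 = 4.2879e-04 s/m.
sin θ_3 = p·V_3 = 4.2879e-04 × 1385 = 0.5939.
θ_3 = arcsin 0.5939 = 36.43°.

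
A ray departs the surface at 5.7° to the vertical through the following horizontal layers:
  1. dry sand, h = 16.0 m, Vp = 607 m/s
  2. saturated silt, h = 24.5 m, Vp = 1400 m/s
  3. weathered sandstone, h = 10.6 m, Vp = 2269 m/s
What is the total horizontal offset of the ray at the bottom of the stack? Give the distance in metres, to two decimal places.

11.60 m

Apply Snell's law at each interface; in layer i the horizontal offset is hᵢ·tan θᵢ.
Layer 1: θ = 5.70°; offset = 16.0·tan 5.70° = 1.5970 m.
Layer 2: sin θ = 1400·sin 5.7°/607 = 0.2291, θ = 13.24°; offset = 24.5·tan 13.24° = 5.7656 m.
Layer 3: sin θ = 2269·sin 5.7°/607 = 0.3713, θ = 21.79°; offset = 10.6·tan 21.79° = 4.2383 m.
Summing the layer offsets gives 11.6009 m.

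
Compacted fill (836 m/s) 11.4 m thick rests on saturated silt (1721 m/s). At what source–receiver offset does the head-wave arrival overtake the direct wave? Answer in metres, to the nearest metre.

x_cross = 2h·√((V₂+V₁)/(V₂−V₁)).
(V₂+V₁)/(V₂−V₁) = (1721+836)/(1721−836) = 2.8893; √ = 1.6998.
x_cross = 2·11.4·1.6998 = 38.76 m.

39 m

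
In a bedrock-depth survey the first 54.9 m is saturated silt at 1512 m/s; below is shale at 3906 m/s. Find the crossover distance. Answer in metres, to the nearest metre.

θ_c = arcsin(1512/3906) = 22.77°, so cos θ_c = 0.9220 and tᵢ = 2h cos θ_c/V₁ = 0.0670 s.
At crossover x/V₁ = x/V₂ + tᵢ ⇒ x = tᵢ/(1/V₁ − 1/V₂) = 0.06696/(6.6138e-04 − 2.5602e-04) = 165.18 m.

165 m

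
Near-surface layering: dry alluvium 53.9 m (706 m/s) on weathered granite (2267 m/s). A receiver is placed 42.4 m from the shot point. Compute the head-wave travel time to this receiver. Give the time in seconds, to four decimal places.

θ_c = arcsin(V₁/V₂) = arcsin(706/2267) = 18.15°, cos θ_c = 0.9503.
Intercept time tᵢ = 2h cos θ_c / V₁ = 2·53.9·0.9503/706 = 0.14510 s.
t = x/V₂ + tᵢ = 42.4/2267 + 0.14510 = 0.16380 s.

0.1638 s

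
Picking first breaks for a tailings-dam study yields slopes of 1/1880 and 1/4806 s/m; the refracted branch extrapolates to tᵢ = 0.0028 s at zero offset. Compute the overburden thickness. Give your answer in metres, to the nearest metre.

h = tᵢ·V₁·V₂ / (2·√(V₂²−V₁²)).
√(V₂²−V₁²) = √(4806² − 1880²) = 4423.0 m/s.
h = 0.0028 s × 1880 × 4806 / (2 × 4423.0) = 2.86 m.

3 m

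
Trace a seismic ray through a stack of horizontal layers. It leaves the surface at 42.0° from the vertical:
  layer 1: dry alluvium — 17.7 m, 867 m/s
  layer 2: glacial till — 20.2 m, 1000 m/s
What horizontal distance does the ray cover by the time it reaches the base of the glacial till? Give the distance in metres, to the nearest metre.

Apply Snell's law at each interface; in layer i the horizontal offset is hᵢ·tan θᵢ.
Layer 1: θ = 42.00°; offset = 17.7·tan 42.00° = 15.937 m.
Layer 2: sin θ = 1000·sin 42.0°/867 = 0.7718, θ = 50.51°; offset = 20.2·tan 50.51° = 24.517 m.
Summing the layer offsets gives 40.454 m.

40 m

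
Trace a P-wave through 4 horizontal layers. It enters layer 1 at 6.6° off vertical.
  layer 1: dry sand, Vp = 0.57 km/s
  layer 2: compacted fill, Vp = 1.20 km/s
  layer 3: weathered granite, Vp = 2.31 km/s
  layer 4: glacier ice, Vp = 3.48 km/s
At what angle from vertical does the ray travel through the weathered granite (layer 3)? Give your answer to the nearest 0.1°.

Ray parameter p = sin 6.6° / 0.57 = 2.0164e-01 s/km.
sin θ_3 = p·V_3 = 2.0164e-01 × 2.31 = 0.4658.
θ_3 = 27.76° from the vertical.

27.8°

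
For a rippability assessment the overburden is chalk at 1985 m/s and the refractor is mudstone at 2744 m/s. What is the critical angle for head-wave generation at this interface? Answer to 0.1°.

At critical incidence the refracted ray runs along the interface (θ₂ = 90°), so sin θ_c = V₁/V₂.
θ_c = arcsin(1985/2744) = arcsin 0.7234 = 46.34°.

46.3°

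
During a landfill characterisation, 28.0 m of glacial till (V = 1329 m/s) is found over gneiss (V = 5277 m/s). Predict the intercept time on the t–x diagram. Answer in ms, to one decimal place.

40.8 ms

tᵢ = 2h·√(V₂²−V₁²)/(V₁V₂).
√(V₂²−V₁²) = √(5277²−1329²) = 5106.9 m/s.
tᵢ = 2·28.0·5106.9/(1329·5277) = 0.04078 s.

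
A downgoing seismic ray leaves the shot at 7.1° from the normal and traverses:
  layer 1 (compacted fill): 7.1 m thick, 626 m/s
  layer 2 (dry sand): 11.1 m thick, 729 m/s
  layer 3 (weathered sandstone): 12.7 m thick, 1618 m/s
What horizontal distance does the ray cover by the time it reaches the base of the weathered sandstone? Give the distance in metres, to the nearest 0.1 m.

p = sin θ₁/V₁ = sin 7.1°/626 = 1.9745e-04 s/m is conserved through the stack.
Layer 1: θ = 7.10°; offset = 7.1·tan 7.10° = 0.884 m.
Layer 2: sin θ = p·729 = 0.1439 → θ = 8.28°; offset = 11.1·tan 8.28° = 1.615 m.
Layer 3: sin θ = p·1618 = 0.3195 → θ = 18.63°; offset = 12.7·tan 18.63° = 4.282 m.
Summing the layer offsets gives 6.780 m.

6.8 m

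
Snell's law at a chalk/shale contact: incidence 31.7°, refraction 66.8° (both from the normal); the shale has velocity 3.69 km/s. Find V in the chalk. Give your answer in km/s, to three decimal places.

2.110 km/s

sin 31.7° = 0.5255; sin 66.8° = 0.9191.
V₁ = V₂·(sin θ₁/sin θ₂) = 3.69·(0.5255/0.9191) = 2.110 km/s.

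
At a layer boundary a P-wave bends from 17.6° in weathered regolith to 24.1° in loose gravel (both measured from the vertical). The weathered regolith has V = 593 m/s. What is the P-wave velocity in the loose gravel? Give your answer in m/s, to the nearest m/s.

801 m/s

sin 17.6° = 0.3024; sin 24.1° = 0.4083.
V₂ = V₁·(sin θ₂/sin θ₁) = 593·(0.4083/0.3024) = 800.81 m/s.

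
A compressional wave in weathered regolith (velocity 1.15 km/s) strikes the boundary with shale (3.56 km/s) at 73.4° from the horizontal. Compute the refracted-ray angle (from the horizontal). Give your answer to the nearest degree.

28°

Convert to the normal: θ₁ = 90° − 73.4° = 16.6°.
sin θ₁/V₁ = sin θ₂/V₂ ⇒ sin θ₂ = 3.56·sin 16.6°/1.15 = 3.56·0.2857/1.15 = 0.8844.
θ₂ = arcsin 0.8844 = 62.18° from the normal.
From the interface: 90° − 62.18° = 27.82°.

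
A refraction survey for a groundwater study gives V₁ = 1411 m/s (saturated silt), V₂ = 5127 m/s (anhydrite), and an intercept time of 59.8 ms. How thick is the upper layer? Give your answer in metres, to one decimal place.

43.9 m

θ_c = arcsin(1411/5127) = 15.97°; cos θ_c = 0.9614.
tᵢ = 2h cos θ_c/V₁ ⇒ h = tᵢ·V₁/(2 cos θ_c) = 0.0598·1411/(2·0.9614) = 43.88 m.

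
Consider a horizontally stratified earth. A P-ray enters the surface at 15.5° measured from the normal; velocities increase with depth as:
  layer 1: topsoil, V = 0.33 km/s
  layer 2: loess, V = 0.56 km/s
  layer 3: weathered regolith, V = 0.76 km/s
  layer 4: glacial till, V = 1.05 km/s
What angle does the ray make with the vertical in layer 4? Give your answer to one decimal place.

Ray parameter p = sin 15.5° / 0.33 = 8.0981e-01 s/km.
sin θ_4 = p·V_4 = 8.0981e-01 × 1.05 = 0.8503.
θ_4 = arcsin 0.8503 = 58.24°.

58.2°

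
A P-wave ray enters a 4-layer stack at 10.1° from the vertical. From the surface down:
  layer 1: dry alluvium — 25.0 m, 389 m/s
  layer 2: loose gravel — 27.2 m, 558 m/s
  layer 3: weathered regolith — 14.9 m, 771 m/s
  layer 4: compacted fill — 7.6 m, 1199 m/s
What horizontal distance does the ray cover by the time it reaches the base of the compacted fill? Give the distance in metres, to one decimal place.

21.9 m

Ray parameter p = sin 10.1° / 389 m/s = 4.5081e-04 s/m.
Layer 1: θ = 10.10°; offset = 25.0·tan 10.10° = 4.453 m.
Layer 2: sin θ = p·558 = 0.2516 → θ = 14.57°; offset = 27.2·tan 14.57° = 7.070 m.
Layer 3: sin θ = p·771 = 0.3476 → θ = 20.34°; offset = 14.9·tan 20.34° = 5.523 m.
Layer 4: sin θ = p·1199 = 0.5405 → θ = 32.72°; offset = 7.6·tan 32.72° = 4.883 m.
Summing the layer offsets gives 21.929 m.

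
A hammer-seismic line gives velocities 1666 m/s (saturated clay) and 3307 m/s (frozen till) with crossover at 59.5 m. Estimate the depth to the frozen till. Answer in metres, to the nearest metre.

17 m

x_cross = 2h·√((V₂+V₁)/(V₂−V₁)) → h = x_cross / (2·√((V₂+V₁)/(V₂−V₁))).
√((V₂+V₁)/(V₂−V₁)) = √((3307+1666)/(3307−1666)) = 1.7408.
h = 59.5 / (2·1.7408) = 17.09 m.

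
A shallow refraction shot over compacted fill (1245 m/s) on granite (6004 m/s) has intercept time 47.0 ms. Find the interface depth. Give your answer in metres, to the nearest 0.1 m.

29.9 m

θ_c = arcsin(1245/6004) = 11.97°; cos θ_c = 0.9783.
tᵢ = 2h cos θ_c/V₁ ⇒ h = tᵢ·V₁/(2 cos θ_c) = 0.047·1245/(2·0.9783) = 29.91 m.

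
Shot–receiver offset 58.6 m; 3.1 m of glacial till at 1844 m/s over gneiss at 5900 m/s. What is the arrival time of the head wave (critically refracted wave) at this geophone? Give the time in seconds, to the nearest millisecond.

0.013 s

θ_c = arcsin(V₁/V₂) = arcsin(1844/5900) = 18.21°, cos θ_c = 0.9499.
Intercept time tᵢ = 2h cos θ_c / V₁ = 2·3.1·0.9499/1844 = 0.00319 s.
t = x/V₂ + tᵢ = 58.6/5900 + 0.00319 = 0.01313 s.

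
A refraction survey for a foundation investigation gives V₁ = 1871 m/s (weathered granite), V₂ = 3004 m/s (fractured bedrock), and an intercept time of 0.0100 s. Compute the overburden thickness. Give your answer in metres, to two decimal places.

11.96 m

θ_c = arcsin(1871/3004) = 38.52°; cos θ_c = 0.7824.
tᵢ = 2h cos θ_c/V₁ ⇒ h = tᵢ·V₁/(2 cos θ_c) = 0.01·1871/(2·0.7824) = 11.96 m.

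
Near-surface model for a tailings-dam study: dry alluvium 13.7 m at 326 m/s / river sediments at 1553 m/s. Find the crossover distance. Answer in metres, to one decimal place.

x_cross = 2h·√((V₂+V₁)/(V₂−V₁)).
(V₂+V₁)/(V₂−V₁) = (1553+326)/(1553−326) = 1.5314; √ = 1.2375.
x_cross = 2·13.7·1.2375 = 33.91 m.

33.9 m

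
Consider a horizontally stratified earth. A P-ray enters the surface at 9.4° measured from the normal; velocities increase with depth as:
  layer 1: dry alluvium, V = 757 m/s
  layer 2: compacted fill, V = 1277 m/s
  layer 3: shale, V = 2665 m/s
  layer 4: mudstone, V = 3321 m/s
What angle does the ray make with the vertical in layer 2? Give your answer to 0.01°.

Snell's law across each interface conserves sin θ / V, so sin θ_2 = V_2·sin θ₁/V₁.
sin θ_2 = 1277 × sin 9.4° / 757 = 0.2755.
θ_2 = arcsin 0.2755 = 15.99°.

15.99°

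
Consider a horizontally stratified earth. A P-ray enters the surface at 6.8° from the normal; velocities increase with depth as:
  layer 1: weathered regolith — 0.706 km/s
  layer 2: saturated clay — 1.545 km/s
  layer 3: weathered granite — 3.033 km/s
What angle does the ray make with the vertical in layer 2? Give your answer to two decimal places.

15.02°

Ray parameter p = sin 6.8° / 0.706 = 1.6771e-01 s/km.
sin θ_2 = p·V_2 = 1.6771e-01 × 1.545 = 0.2591.
θ_2 = 15.02° from the vertical.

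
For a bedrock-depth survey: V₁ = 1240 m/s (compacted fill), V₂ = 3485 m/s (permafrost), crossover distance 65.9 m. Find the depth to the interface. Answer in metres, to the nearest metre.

23 m

x_cross = 2h·√((V₂+V₁)/(V₂−V₁)) → h = x_cross / (2·√((V₂+V₁)/(V₂−V₁))).
√((V₂+V₁)/(V₂−V₁)) = √((3485+1240)/(3485−1240)) = 1.4508.
h = 65.9 / (2·1.4508) = 22.71 m.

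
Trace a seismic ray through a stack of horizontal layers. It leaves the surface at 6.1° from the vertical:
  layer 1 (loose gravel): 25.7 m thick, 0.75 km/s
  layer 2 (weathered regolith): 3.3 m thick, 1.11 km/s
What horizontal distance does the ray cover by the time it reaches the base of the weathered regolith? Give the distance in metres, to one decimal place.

Apply Snell's law at each interface; in layer i the horizontal offset is hᵢ·tan θᵢ.
Layer 1: θ = 6.10°; offset = 25.7·tan 6.10° = 2.747 m.
Layer 2: sin θ = 1.11·sin 6.1°/0.75 = 0.1573, θ = 9.05°; offset = 3.3·tan 9.05° = 0.526 m.
Total horizontal offset = 3.272 m.

3.3 m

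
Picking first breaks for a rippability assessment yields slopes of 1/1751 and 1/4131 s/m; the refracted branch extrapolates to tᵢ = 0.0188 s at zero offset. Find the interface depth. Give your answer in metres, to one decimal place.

h = tᵢ·V₁·V₂ / (2·√(V₂²−V₁²)).
√(V₂²−V₁²) = √(4131² − 1751²) = 3741.5 m/s.
h = 0.0188 s × 1751 × 4131 / (2 × 3741.5) = 18.17 m.

18.2 m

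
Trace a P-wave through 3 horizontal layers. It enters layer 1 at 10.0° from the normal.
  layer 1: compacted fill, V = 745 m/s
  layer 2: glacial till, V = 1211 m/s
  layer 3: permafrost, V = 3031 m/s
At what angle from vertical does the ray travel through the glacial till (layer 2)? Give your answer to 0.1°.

16.4°

Snell's law across each interface conserves sin θ / V, so sin θ_2 = V_2·sin θ₁/V₁.
sin θ_2 = 1211 × sin 10.0° / 745 = 0.2823.
θ_2 = arcsin 0.2823 = 16.40°.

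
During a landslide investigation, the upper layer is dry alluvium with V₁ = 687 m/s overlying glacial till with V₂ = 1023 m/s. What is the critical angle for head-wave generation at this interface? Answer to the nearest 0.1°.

42.2°

At critical incidence the refracted ray runs along the interface (θ₂ = 90°), so sin θ_c = V₁/V₂.
θ_c = arcsin(687/1023) = arcsin 0.6716 = 42.19°.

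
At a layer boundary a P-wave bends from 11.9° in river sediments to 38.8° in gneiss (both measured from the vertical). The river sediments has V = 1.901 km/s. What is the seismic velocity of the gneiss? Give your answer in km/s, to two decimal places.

Snell's law: sin 11.9°/V₁ = sin 38.8°/V₂.
V₂ = V₁·sin 38.8°/sin 11.9° = 1.901 × 3.0388 = 5.78 km/s.

5.78 km/s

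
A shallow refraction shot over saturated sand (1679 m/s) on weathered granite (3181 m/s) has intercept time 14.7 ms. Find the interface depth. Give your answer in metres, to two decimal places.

θ_c = arcsin(1679/3181) = 31.86°; cos θ_c = 0.8494.
tᵢ = 2h cos θ_c/V₁ ⇒ h = tᵢ·V₁/(2 cos θ_c) = 0.0147·1679/(2·0.8494) = 14.53 m.

14.53 m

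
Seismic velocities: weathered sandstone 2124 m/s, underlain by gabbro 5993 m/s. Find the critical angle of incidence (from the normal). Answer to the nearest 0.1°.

20.8°

Critical incidence: sin θ_c = V₁/V₂ = 2124/5993 = 0.3544.
θ_c = arcsin 0.3544 = 20.76°.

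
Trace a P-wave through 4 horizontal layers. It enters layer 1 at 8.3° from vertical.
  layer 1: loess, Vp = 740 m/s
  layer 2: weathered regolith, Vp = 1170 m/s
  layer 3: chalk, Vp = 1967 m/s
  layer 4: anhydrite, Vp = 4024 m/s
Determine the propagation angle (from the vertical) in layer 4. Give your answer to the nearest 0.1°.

Snell's law across each interface conserves sin θ / V, so sin θ_4 = V_4·sin θ₁/V₁.
sin θ_4 = 4024 × sin 8.3° / 740 = 0.7850.
θ_4 = arcsin 0.7850 = 51.72°.

51.7°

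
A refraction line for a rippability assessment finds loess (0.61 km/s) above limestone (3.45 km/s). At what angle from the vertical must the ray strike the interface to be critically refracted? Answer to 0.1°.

At critical incidence the refracted ray runs along the interface (θ₂ = 90°), so sin θ_c = V₁/V₂.
θ_c = arcsin(0.61/3.45) = arcsin 0.1768 = 10.18°.

10.2°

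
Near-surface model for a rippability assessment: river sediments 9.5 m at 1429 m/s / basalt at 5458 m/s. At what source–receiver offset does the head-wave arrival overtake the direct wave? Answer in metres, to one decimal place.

24.8 m

θ_c = arcsin(1429/5458) = 15.18°, so cos θ_c = 0.9651 and tᵢ = 2h cos θ_c/V₁ = 0.0128 s.
At crossover x/V₁ = x/V₂ + tᵢ ⇒ x = tᵢ/(1/V₁ − 1/V₂) = 0.01283/(6.9979e-04 − 1.8322e-04) = 24.84 m.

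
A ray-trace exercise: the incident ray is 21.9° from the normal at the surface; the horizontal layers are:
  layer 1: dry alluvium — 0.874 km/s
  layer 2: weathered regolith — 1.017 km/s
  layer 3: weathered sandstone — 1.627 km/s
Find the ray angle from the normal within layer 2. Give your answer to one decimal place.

Snell's law across each interface conserves sin θ / V, so sin θ_2 = V_2·sin θ₁/V₁.
sin θ_2 = 1.017 × sin 21.9° / 0.874 = 0.4340.
θ_2 = arcsin 0.4340 = 25.72°.

25.7°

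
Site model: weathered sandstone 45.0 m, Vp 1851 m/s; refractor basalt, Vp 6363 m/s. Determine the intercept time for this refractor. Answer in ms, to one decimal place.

θ_c = arcsin(V₁/V₂) = arcsin(1851/6363) = 16.91°; cos θ_c = 0.9568.
tᵢ = 2h·cos θ_c / V₁ = 2·45.0·0.9568 / 1851 = 0.04652 s.

46.5 ms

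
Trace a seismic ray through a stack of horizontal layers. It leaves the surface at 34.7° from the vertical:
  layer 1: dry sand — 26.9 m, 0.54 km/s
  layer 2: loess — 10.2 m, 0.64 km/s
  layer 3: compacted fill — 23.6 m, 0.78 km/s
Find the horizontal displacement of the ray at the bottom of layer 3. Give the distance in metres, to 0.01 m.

62.05 m

p = sin θ₁/V₁ = sin 34.7°/0.54 = 1.0542e+00 s/km is conserved through the stack.
Layer 1: θ = 34.70°; offset = 26.9·tan 34.70° = 18.6264 m.
Layer 2: sin θ = p·0.64 = 0.6747 → θ = 42.43°; offset = 10.2·tan 42.43° = 9.3240 m.
Layer 3: sin θ = p·0.78 = 0.8223 → θ = 55.31°; offset = 23.6·tan 55.31° = 34.1017 m.
Σ offsets = 62.0522 m.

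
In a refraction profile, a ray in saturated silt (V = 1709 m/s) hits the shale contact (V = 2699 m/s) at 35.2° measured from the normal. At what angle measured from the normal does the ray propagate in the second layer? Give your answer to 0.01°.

sin θ₁/V₁ = sin θ₂/V₂ ⇒ sin θ₂ = 2699·sin 35.2°/1709 = 2699·0.5764/1709 = 0.9104.
θ₂ = arcsin 0.9104 = 65.55° from the normal.

65.55°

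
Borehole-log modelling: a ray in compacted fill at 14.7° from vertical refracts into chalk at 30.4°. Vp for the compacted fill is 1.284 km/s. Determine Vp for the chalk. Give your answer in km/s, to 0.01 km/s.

Snell's law: sin 14.7°/V₁ = sin 30.4°/V₂.
V₂ = V₁·sin 30.4°/sin 14.7° = 1.284 × 1.9942 = 2.56 km/s.

2.56 km/s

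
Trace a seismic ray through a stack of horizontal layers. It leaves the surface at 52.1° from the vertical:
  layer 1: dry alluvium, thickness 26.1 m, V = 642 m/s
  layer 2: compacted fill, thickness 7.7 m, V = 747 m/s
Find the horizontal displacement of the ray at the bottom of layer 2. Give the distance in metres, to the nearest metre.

51 m

p = sin θ₁/V₁ = sin 52.1°/642 = 1.2291e-03 s/m is conserved through the stack.
Layer 1: θ = 52.10°; offset = 26.1·tan 52.10° = 33.527 m.
Layer 2: sin θ = p·747 = 0.9181 → θ = 66.66°; offset = 7.7·tan 66.66° = 17.841 m.
Total horizontal offset = 51.368 m.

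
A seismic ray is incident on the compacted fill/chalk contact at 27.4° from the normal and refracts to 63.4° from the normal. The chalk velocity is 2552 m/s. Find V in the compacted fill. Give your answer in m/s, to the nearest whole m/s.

Snell's law: sin 27.4°/V₁ = sin 63.4°/V₂.
V₁ = V₂·sin 27.4°/sin 63.4° = 2552 × 0.5147 = 1313.45 m/s.

1313 m/s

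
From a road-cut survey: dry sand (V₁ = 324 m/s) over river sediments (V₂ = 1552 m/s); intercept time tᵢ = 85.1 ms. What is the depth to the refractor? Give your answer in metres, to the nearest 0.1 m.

h = tᵢ·V₁·V₂ / (2·√(V₂²−V₁²)).
√(V₂²−V₁²) = √(1552² − 324²) = 1517.8 m/s.
h = 0.0851 s × 324 × 1552 / (2 × 1517.8) = 14.10 m.

14.1 m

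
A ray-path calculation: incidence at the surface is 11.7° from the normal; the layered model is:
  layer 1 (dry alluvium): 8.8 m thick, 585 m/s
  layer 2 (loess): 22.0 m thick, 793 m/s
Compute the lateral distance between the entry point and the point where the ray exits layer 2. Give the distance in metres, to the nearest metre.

8 m

Ray parameter p = sin 11.7° / 585 m/s = 3.4664e-04 s/m.
Layer 1: θ = 11.70°; offset = 8.8·tan 11.70° = 1.822 m.
Layer 2: sin θ = p·793 = 0.2749 → θ = 15.96°; offset = 22.0·tan 15.96° = 6.290 m.
Summing the layer offsets gives 8.112 m.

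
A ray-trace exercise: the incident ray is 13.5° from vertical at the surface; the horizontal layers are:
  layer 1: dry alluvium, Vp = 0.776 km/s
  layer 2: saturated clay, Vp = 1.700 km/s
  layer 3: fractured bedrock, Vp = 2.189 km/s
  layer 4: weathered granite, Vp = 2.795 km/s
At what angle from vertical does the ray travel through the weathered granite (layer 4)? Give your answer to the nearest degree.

Snell's law across each interface conserves sin θ / V, so sin θ_4 = V_4·sin θ₁/V₁.
sin θ_4 = 2.795 × sin 13.5° / 0.776 = 0.8408.
θ_4 = arcsin 0.8408 = 57.23°.

57°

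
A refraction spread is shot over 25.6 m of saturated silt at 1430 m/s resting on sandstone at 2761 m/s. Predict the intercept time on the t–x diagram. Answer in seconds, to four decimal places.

θ_c = arcsin(V₁/V₂) = arcsin(1430/2761) = 31.19°; cos θ_c = 0.8554.
tᵢ = 2h·cos θ_c / V₁ = 2·25.6·0.8554 / 1430 = 0.03063 s.

0.0306 s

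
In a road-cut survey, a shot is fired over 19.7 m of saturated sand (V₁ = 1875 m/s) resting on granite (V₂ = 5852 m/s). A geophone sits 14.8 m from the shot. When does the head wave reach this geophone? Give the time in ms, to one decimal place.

θ_c = arcsin(V₁/V₂) = arcsin(1875/5852) = 18.69°, cos θ_c = 0.9473.
Intercept time tᵢ = 2h cos θ_c / V₁ = 2·19.7·0.9473/1875 = 0.01991 s.
t = x/V₂ + tᵢ = 14.8/5852 + 0.01991 = 0.02243 s.

22.4 ms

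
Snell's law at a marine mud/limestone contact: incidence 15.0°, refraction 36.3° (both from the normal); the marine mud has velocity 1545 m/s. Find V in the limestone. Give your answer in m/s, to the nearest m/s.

sin 15.0° = 0.2588; sin 36.3° = 0.5920.
V₂ = V₁·(sin θ₂/sin θ₁) = 1545·(0.5920/0.2588) = 3533.98 m/s.

3534 m/s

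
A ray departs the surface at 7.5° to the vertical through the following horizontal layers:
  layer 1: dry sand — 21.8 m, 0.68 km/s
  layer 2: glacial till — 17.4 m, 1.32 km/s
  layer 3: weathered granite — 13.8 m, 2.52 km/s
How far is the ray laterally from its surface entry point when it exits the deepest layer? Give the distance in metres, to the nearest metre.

15 m

Ray parameter p = sin 7.5° / 0.68 km/s = 1.9195e-01 s/km.
Layer 1: θ = 7.50°; offset = 21.8·tan 7.50° = 2.870 m.
Layer 2: sin θ = p·1.32 = 0.2534 → θ = 14.68°; offset = 17.4·tan 14.68° = 4.557 m.
Layer 3: sin θ = p·2.52 = 0.4837 → θ = 28.93°; offset = 13.8·tan 28.93° = 7.627 m.
Total horizontal offset = 15.054 m.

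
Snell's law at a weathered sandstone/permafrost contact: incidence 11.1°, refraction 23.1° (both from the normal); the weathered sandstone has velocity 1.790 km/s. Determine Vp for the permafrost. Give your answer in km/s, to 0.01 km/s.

3.65 km/s

sin 11.1° = 0.1925; sin 23.1° = 0.3923.
V₂ = V₁·(sin θ₂/sin θ₁) = 1.790·(0.3923/0.1925) = 3.65 km/s.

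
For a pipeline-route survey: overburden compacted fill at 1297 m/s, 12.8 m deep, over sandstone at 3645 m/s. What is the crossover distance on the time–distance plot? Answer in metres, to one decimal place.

x_cross = 2h·√((V₂+V₁)/(V₂−V₁)).
(V₂+V₁)/(V₂−V₁) = (3645+1297)/(3645−1297) = 2.1048; √ = 1.4508.
x_cross = 2·12.8·1.4508 = 37.14 m.

37.1 m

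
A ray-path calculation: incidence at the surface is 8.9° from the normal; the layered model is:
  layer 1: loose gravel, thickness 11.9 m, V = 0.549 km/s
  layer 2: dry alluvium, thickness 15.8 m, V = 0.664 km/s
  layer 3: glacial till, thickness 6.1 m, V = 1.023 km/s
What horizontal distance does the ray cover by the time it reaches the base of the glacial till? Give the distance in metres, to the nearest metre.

7 m

p = sin θ₁/V₁ = sin 8.9°/0.549 = 2.8180e-01 s/km is conserved through the stack.
Layer 1: θ = 8.90°; offset = 11.9·tan 8.90° = 1.863 m.
Layer 2: sin θ = p·0.664 = 0.1871 → θ = 10.78°; offset = 15.8·tan 10.78° = 3.010 m.
Layer 3: sin θ = p·1.023 = 0.2883 → θ = 16.76°; offset = 6.1·tan 16.76° = 1.837 m.
Σ offsets = 6.710 m.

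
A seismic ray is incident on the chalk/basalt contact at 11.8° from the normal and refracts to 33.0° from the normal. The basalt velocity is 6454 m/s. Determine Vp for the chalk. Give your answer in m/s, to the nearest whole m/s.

sin 11.8° = 0.2045; sin 33.0° = 0.5446.
V₁ = V₂·(sin θ₁/sin θ₂) = 6454·(0.2045/0.5446) = 2423.29 m/s.

2423 m/s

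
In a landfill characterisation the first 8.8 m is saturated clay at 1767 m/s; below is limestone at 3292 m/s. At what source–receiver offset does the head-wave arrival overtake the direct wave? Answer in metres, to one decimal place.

θ_c = arcsin(1767/3292) = 32.46°, so cos θ_c = 0.8437 and tᵢ = 2h cos θ_c/V₁ = 0.0084 s.
At crossover x/V₁ = x/V₂ + tᵢ ⇒ x = tᵢ/(1/V₁ − 1/V₂) = 0.00840/(5.6593e-04 − 3.0377e-04) = 32.06 m.

32.1 m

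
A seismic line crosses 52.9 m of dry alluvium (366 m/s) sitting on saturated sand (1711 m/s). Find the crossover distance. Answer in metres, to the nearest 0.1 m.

131.5 m

x_cross = 2h·√((V₂+V₁)/(V₂−V₁)).
(V₂+V₁)/(V₂−V₁) = (1711+366)/(1711−366) = 1.5442; √ = 1.2427.
x_cross = 2·52.9·1.2427 = 131.47 m.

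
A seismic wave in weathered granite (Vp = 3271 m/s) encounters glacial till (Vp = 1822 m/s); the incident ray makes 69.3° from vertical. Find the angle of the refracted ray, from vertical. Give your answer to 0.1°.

Snell's law: sin θ₂ = (V₂/V₁)·sin θ₁ = (1822/3271)·sin 69.3° = 0.5211.
θ₂ = sin⁻¹(0.5211) = 31.40° (from vertical).

31.4°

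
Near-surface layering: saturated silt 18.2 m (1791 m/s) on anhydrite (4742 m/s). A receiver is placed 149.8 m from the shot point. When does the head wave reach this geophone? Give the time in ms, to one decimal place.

50.4 ms

t = x/V₂ + 2h·√(V₂²−V₁²)/(V₁V₂).
√(V₂²−V₁²) = √(4742²−1791²) = 4390.8 m/s; delay term = 2·18.2·4390.8/(1791·4742) = 0.01882 s.
t = 149.8/4742 + 0.01882 = 0.05041 s.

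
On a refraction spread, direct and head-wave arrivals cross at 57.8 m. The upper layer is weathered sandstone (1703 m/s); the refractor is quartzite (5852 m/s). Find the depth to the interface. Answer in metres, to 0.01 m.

x_cross = 2h·√((V₂+V₁)/(V₂−V₁)) → h = x_cross / (2·√((V₂+V₁)/(V₂−V₁))).
√((V₂+V₁)/(V₂−V₁)) = √((5852+1703)/(5852−1703)) = 1.3494.
h = 57.8 / (2·1.3494) = 21.42 m.

21.42 m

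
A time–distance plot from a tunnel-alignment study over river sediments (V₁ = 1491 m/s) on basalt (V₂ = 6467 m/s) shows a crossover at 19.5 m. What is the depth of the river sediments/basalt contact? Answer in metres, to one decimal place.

x_cross = 2h·√((V₂+V₁)/(V₂−V₁)) → h = x_cross / (2·√((V₂+V₁)/(V₂−V₁))).
√((V₂+V₁)/(V₂−V₁)) = √((6467+1491)/(6467−1491)) = 1.2646.
h = 19.5 / (2·1.2646) = 7.71 m.

7.7 m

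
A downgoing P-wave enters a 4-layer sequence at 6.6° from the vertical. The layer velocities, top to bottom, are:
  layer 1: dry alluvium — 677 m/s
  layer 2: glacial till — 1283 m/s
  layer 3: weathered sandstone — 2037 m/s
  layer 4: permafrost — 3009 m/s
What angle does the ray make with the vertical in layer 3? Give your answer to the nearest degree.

Ray parameter p = sin 6.6° / 677 = 1.6977e-04 s/m.
sin θ_3 = p·V_3 = 1.6977e-04 × 2037 = 0.3458.
θ_3 = 20.23° from the vertical.

20°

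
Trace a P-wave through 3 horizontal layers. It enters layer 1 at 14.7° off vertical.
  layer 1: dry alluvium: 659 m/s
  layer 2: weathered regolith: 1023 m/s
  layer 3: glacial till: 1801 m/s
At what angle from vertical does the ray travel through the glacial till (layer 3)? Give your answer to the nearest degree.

Snell's law across each interface conserves sin θ / V, so sin θ_3 = V_3·sin θ₁/V₁.
sin θ_3 = 1801 × sin 14.7° / 659 = 0.6935.
θ_3 = arcsin 0.6935 = 43.91°.

44°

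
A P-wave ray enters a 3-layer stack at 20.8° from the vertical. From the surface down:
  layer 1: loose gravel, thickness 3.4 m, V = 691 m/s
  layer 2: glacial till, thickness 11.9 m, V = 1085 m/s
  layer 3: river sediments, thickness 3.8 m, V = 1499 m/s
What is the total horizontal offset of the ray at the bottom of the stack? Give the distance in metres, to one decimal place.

13.9 m

Apply Snell's law at each interface; in layer i the horizontal offset is hᵢ·tan θᵢ.
Layer 1: θ = 20.80°; offset = 3.4·tan 20.80° = 1.292 m.
Layer 2: sin θ = 1085·sin 20.8°/691 = 0.5576, θ = 33.89°; offset = 11.9·tan 33.89° = 7.993 m.
Layer 3: sin θ = 1499·sin 20.8°/691 = 0.7703, θ = 50.38°; offset = 3.8·tan 50.38° = 4.591 m.
Summing the layer offsets gives 13.876 m.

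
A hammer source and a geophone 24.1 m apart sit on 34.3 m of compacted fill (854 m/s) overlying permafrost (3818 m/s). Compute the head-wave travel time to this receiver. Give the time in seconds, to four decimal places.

0.0846 s

θ_c = arcsin(V₁/V₂) = arcsin(854/3818) = 12.93°, cos θ_c = 0.9747.
Intercept time tᵢ = 2h cos θ_c / V₁ = 2·34.3·0.9747/854 = 0.07829 s.
t = x/V₂ + tᵢ = 24.1/3818 + 0.07829 = 0.08460 s.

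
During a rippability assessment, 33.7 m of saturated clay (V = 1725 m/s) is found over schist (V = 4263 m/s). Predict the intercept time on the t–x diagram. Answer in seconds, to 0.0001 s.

θ_c = arcsin(V₁/V₂) = arcsin(1725/4263) = 23.87°; cos θ_c = 0.9145.
tᵢ = 2h·cos θ_c / V₁ = 2·33.7·0.9145 / 1725 = 0.03573 s.

0.0357 s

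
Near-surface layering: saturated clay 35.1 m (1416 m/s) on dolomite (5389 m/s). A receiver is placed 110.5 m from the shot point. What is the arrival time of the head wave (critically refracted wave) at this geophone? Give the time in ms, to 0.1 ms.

t = x/V₂ + 2h·√(V₂²−V₁²)/(V₁V₂).
√(V₂²−V₁²) = √(5389²−1416²) = 5199.6 m/s; delay term = 2·35.1·5199.6/(1416·5389) = 0.04783 s.
t = 110.5/5389 + 0.04783 = 0.06834 s.

68.3 ms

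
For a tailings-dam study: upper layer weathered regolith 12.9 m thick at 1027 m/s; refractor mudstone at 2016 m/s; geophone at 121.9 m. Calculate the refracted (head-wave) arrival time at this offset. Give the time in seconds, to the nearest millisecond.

0.082 s

θ_c = arcsin(V₁/V₂) = arcsin(1027/2016) = 30.63°, cos θ_c = 0.8605.
Intercept time tᵢ = 2h cos θ_c / V₁ = 2·12.9·0.8605/1027 = 0.02162 s.
t = x/V₂ + tᵢ = 121.9/2016 + 0.02162 = 0.08208 s.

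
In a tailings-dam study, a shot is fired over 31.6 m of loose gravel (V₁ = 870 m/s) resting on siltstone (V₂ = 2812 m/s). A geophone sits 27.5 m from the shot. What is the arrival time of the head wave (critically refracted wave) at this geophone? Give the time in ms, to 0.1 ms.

θ_c = arcsin(V₁/V₂) = arcsin(870/2812) = 18.02°, cos θ_c = 0.9509.
Intercept time tᵢ = 2h cos θ_c / V₁ = 2·31.6·0.9509/870 = 0.06908 s.
t = x/V₂ + tᵢ = 27.5/2812 + 0.06908 = 0.07886 s.

78.9 ms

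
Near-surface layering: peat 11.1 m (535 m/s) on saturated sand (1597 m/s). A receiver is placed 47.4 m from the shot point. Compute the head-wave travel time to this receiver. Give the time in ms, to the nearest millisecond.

69 ms

θ_c = arcsin(V₁/V₂) = arcsin(535/1597) = 19.57°, cos θ_c = 0.9422.
Intercept time tᵢ = 2h cos θ_c / V₁ = 2·11.1·0.9422/535 = 0.03910 s.
t = x/V₂ + tᵢ = 47.4/1597 + 0.03910 = 0.06878 s.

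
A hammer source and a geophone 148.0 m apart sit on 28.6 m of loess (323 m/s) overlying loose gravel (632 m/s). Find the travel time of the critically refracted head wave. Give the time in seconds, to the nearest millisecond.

t = x/V₂ + 2h·√(V₂²−V₁²)/(V₁V₂).
√(V₂²−V₁²) = √(632²−323²) = 543.2 m/s; delay term = 2·28.6·543.2/(323·632) = 0.15221 s.
t = 148.0/632 + 0.15221 = 0.38639 s.

0.386 s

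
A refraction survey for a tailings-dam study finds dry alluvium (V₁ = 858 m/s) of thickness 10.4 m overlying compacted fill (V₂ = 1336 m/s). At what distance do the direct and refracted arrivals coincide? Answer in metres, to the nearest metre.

45 m

x_cross = 2h·√((V₂+V₁)/(V₂−V₁)).
(V₂+V₁)/(V₂−V₁) = (1336+858)/(1336−858) = 4.5900; √ = 2.1424.
x_cross = 2·10.4·2.1424 = 44.56 m.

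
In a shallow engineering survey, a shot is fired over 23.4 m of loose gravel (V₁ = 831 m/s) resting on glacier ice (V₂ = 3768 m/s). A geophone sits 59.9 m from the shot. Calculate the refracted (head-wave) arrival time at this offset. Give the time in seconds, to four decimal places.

t = x/V₂ + 2h·√(V₂²−V₁²)/(V₁V₂).
√(V₂²−V₁²) = √(3768²−831²) = 3675.2 m/s; delay term = 2·23.4·3675.2/(831·3768) = 0.05493 s.
t = 59.9/3768 + 0.05493 = 0.07083 s.

0.0708 s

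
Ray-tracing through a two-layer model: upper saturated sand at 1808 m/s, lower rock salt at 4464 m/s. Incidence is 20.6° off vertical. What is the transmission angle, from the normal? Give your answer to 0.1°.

60.3°

Snell's law: sin θ₂ = (V₂/V₁)·sin θ₁ = (4464/1808)·sin 20.6° = 0.8687.
θ₂ = arcsin 0.8687 = 60.31° from the normal.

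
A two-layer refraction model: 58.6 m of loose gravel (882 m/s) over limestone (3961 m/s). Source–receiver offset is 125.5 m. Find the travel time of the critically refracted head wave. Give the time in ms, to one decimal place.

θ_c = arcsin(V₁/V₂) = arcsin(882/3961) = 12.87°, cos θ_c = 0.9749.
Intercept time tᵢ = 2h cos θ_c / V₁ = 2·58.6·0.9749/882 = 0.12954 s.
t = x/V₂ + tᵢ = 125.5/3961 + 0.12954 = 0.16123 s.

161.2 ms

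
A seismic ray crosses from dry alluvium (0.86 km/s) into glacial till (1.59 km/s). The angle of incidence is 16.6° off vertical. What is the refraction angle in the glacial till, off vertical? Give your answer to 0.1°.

sin θ₁/V₁ = sin θ₂/V₂ ⇒ sin θ₂ = 1.59·sin 16.6°/0.86 = 1.59·0.2857/0.86 = 0.5282.
θ₂ = arcsin 0.5282 = 31.88° from the normal.

31.9°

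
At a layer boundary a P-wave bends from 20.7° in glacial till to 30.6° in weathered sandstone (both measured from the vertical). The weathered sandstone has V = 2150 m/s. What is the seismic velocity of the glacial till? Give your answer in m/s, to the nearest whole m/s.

sin 20.7° = 0.3535; sin 30.6° = 0.5090.
V₁ = V₂·(sin θ₁/sin θ₂) = 2150·(0.3535/0.5090) = 1492.95 m/s.

1493 m/s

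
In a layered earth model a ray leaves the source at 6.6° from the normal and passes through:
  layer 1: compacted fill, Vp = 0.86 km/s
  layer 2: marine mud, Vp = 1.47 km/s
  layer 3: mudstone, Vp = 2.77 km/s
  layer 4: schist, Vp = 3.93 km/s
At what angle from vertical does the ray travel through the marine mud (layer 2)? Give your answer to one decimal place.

Ray parameter p = sin 6.6° / 0.86 = 1.3365e-01 s/km.
sin θ_2 = p·V_2 = 1.3365e-01 × 1.47 = 0.1965.
θ_2 = arcsin 0.1965 = 11.33°.

11.3°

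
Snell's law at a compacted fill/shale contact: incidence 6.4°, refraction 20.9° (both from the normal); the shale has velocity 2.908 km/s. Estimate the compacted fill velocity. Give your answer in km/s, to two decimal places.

0.91 km/s

Snell's law: sin 6.4°/V₁ = sin 20.9°/V₂.
V₁ = V₂·sin 6.4°/sin 20.9° = 2.908 × 0.3125 = 0.91 km/s.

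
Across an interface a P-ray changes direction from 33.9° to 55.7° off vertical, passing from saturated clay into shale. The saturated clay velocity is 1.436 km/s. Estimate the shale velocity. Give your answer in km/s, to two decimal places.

sin 33.9° = 0.5577; sin 55.7° = 0.8261.
V₂ = V₁·(sin θ₂/sin θ₁) = 1.436·(0.8261/0.5577) = 2.13 km/s.

2.13 km/s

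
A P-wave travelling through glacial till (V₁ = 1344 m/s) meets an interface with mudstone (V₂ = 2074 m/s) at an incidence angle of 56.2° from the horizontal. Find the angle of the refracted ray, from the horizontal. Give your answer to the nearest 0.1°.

30.9°

Angle from the normal: 90° − 56.2° = 33.8°.
Snell's law: sin θ₂ = (V₂/V₁)·sin θ₁ = (2074/1344)·sin 33.8° = 0.8585.
θ₂ = sin⁻¹(0.8585) = 59.14° (from vertical).
From the interface: 90° − 59.14° = 30.86°.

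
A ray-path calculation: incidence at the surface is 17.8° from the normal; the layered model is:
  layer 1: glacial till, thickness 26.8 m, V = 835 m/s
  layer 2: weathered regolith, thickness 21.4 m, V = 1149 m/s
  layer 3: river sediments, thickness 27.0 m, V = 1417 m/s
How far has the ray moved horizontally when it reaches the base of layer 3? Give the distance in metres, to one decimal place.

34.9 m

p = sin θ₁/V₁ = sin 17.8°/835 = 3.6610e-04 s/m is conserved through the stack.
Layer 1: θ = 17.80°; offset = 26.8·tan 17.80° = 8.605 m.
Layer 2: sin θ = p·1149 = 0.4207 → θ = 24.88°; offset = 21.4·tan 24.88° = 9.923 m.
Layer 3: sin θ = p·1417 = 0.5188 → θ = 31.25°; offset = 27.0·tan 31.25° = 16.384 m.
Total horizontal offset = 34.911 m.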